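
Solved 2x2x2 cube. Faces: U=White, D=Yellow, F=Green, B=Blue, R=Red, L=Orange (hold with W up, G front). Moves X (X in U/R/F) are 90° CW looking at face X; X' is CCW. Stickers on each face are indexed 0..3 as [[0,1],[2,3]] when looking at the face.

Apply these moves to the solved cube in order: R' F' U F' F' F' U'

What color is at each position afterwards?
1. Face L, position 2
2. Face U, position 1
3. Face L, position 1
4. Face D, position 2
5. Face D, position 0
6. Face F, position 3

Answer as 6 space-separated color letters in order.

After move 1 (R'): R=RRRR U=WBWB F=GWGW D=YGYG B=YBYB
After move 2 (F'): F=WWGG U=WBRR R=GRYR D=OOYG L=OBOW
After move 3 (U): U=RWRB F=GRGG R=YBYR B=OBYB L=WWOW
After move 4 (F'): F=RGGG U=RWYY R=OBOR D=WWYG L=WBOR
After move 5 (F'): F=GGRG U=RWOO R=WBWR D=BRYG L=WYOY
After move 6 (F'): F=GGGR U=RWWW R=RBBR D=YYYG L=WOOO
After move 7 (U'): U=WWRW F=WOGR R=GGBR B=RBYB L=OBOO
Query 1: L[2] = O
Query 2: U[1] = W
Query 3: L[1] = B
Query 4: D[2] = Y
Query 5: D[0] = Y
Query 6: F[3] = R

Answer: O W B Y Y R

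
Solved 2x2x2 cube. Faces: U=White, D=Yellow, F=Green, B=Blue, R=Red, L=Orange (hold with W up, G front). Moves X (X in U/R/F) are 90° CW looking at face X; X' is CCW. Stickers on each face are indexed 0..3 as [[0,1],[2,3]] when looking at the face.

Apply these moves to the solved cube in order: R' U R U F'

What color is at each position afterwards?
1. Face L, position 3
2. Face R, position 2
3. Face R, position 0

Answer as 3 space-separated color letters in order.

After move 1 (R'): R=RRRR U=WBWB F=GWGW D=YGYG B=YBYB
After move 2 (U): U=WWBB F=RRGW R=YBRR B=OOYB L=GWOO
After move 3 (R): R=RYRB U=WRBW F=RGGG D=YYYO B=BOWB
After move 4 (U): U=BWWR F=RYGG R=BORB B=GWWB L=RGOO
After move 5 (F'): F=YGRG U=BWBR R=YOYB D=GOYO L=RROW
Query 1: L[3] = W
Query 2: R[2] = Y
Query 3: R[0] = Y

Answer: W Y Y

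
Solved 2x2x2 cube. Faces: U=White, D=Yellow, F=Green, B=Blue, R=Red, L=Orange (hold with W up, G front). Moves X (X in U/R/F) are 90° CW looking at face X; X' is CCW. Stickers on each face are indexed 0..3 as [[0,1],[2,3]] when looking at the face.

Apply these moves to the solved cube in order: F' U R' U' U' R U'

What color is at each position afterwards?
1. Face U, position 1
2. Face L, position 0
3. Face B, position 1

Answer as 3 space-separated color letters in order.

Answer: W R G

Derivation:
After move 1 (F'): F=GGGG U=WWRR R=YRYR D=OOYY L=OWOW
After move 2 (U): U=RWRW F=YRGG R=BBYR B=OWBB L=GGOW
After move 3 (R'): R=BRBY U=RBRO F=YWGW D=ORYG B=YWOB
After move 4 (U'): U=BORR F=GGGW R=YWBY B=BROB L=YWOW
After move 5 (U'): U=ORBR F=YWGW R=GGBY B=YWOB L=BROW
After move 6 (R): R=BGYG U=OWBW F=YRGG D=OOYY B=RWRB
After move 7 (U'): U=WWOB F=BRGG R=YRYG B=BGRB L=RWOW
Query 1: U[1] = W
Query 2: L[0] = R
Query 3: B[1] = G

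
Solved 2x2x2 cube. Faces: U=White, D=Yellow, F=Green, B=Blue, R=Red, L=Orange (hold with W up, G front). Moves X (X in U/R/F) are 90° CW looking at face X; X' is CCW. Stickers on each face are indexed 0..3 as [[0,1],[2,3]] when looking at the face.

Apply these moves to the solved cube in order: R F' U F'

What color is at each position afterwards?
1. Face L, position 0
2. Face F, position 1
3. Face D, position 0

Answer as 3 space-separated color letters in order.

Answer: Y G Y

Derivation:
After move 1 (R): R=RRRR U=WGWG F=GYGY D=YBYB B=WBWB
After move 2 (F'): F=YYGG U=WGRR R=BRYR D=OOYB L=OGOW
After move 3 (U): U=RWRG F=BRGG R=WBYR B=OGWB L=YYOW
After move 4 (F'): F=RGBG U=RWWY R=OBOR D=YWYB L=YGOR
Query 1: L[0] = Y
Query 2: F[1] = G
Query 3: D[0] = Y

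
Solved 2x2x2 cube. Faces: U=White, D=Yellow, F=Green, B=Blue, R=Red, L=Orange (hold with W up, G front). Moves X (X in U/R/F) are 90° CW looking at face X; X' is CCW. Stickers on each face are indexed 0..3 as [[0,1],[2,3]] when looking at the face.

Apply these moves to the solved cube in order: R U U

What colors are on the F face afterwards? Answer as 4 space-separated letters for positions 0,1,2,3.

After move 1 (R): R=RRRR U=WGWG F=GYGY D=YBYB B=WBWB
After move 2 (U): U=WWGG F=RRGY R=WBRR B=OOWB L=GYOO
After move 3 (U): U=GWGW F=WBGY R=OORR B=GYWB L=RROO
Query: F face = WBGY

Answer: W B G Y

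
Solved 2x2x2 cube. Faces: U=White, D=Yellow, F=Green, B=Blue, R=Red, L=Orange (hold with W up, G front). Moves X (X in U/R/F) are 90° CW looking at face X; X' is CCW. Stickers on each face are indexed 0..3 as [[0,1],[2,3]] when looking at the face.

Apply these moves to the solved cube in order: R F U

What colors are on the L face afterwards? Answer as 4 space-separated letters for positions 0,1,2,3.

After move 1 (R): R=RRRR U=WGWG F=GYGY D=YBYB B=WBWB
After move 2 (F): F=GGYY U=WGOO R=WRGR D=RRYB L=OYOB
After move 3 (U): U=OWOG F=WRYY R=WBGR B=OYWB L=GGOB
Query: L face = GGOB

Answer: G G O B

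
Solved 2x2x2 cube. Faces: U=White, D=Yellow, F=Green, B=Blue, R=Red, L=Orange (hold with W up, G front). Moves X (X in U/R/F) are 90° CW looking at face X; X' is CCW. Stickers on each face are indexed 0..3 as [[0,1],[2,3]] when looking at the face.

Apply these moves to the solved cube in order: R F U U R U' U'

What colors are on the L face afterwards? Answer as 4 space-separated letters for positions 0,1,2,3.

Answer: G O O B

Derivation:
After move 1 (R): R=RRRR U=WGWG F=GYGY D=YBYB B=WBWB
After move 2 (F): F=GGYY U=WGOO R=WRGR D=RRYB L=OYOB
After move 3 (U): U=OWOG F=WRYY R=WBGR B=OYWB L=GGOB
After move 4 (U): U=OOGW F=WBYY R=OYGR B=GGWB L=WROB
After move 5 (R): R=GORY U=OBGY F=WRYB D=RWYG B=WGOB
After move 6 (U'): U=BYOG F=WRYB R=WRRY B=GOOB L=WGOB
After move 7 (U'): U=YGBO F=WGYB R=WRRY B=WROB L=GOOB
Query: L face = GOOB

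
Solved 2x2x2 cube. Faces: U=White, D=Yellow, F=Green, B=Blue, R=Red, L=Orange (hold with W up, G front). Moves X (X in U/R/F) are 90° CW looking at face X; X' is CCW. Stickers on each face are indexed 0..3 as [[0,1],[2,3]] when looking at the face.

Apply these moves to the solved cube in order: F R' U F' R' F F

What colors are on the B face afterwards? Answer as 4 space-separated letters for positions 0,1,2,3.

Answer: G Y Y B

Derivation:
After move 1 (F): F=GGGG U=WWOO R=WRWR D=RRYY L=OYOY
After move 2 (R'): R=RRWW U=WBOB F=GWGO D=RGYG B=YBRB
After move 3 (U): U=OWBB F=RRGO R=YBWW B=OYRB L=GWOY
After move 4 (F'): F=RORG U=OWYW R=GBRW D=WYYG L=GBOB
After move 5 (R'): R=BWGR U=ORYO F=RWRW D=WOYG B=GYYB
After move 6 (F): F=RRWW U=ORBB R=YWOR D=GBYG L=GWOO
After move 7 (F): F=WRWR U=OROW R=BWBR D=OYYG L=GGOB
Query: B face = GYYB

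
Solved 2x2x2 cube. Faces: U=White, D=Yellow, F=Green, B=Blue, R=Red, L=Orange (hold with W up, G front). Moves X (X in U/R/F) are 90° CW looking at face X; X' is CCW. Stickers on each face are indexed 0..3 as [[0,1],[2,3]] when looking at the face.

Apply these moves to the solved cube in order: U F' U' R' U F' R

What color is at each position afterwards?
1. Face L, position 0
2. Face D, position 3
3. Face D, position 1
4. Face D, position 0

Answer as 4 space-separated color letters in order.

After move 1 (U): U=WWWW F=RRGG R=BBRR B=OOBB L=GGOO
After move 2 (F'): F=RGRG U=WWBR R=YBYR D=GOYY L=GWOW
After move 3 (U'): U=WRWB F=GWRG R=RGYR B=YBBB L=OOOW
After move 4 (R'): R=GRRY U=WBWY F=GRRB D=GWYG B=YBOB
After move 5 (U): U=WWYB F=GRRB R=YBRY B=OOOB L=GROW
After move 6 (F'): F=RBGR U=WWYR R=WBGY D=RWYG L=GBOY
After move 7 (R): R=GWYB U=WBYR F=RWGG D=ROYO B=ROWB
Query 1: L[0] = G
Query 2: D[3] = O
Query 3: D[1] = O
Query 4: D[0] = R

Answer: G O O R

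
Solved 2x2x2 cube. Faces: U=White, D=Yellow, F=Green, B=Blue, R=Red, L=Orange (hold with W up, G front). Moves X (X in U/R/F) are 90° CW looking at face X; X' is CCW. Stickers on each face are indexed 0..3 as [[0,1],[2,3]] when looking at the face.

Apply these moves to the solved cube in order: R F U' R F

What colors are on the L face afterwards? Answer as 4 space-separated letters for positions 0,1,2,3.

After move 1 (R): R=RRRR U=WGWG F=GYGY D=YBYB B=WBWB
After move 2 (F): F=GGYY U=WGOO R=WRGR D=RRYB L=OYOB
After move 3 (U'): U=GOWO F=OYYY R=GGGR B=WRWB L=WBOB
After move 4 (R): R=GGRG U=GYWY F=ORYB D=RWYW B=OROB
After move 5 (F): F=YOBR U=GYBB R=WGYG D=RGYW L=WROW
Query: L face = WROW

Answer: W R O W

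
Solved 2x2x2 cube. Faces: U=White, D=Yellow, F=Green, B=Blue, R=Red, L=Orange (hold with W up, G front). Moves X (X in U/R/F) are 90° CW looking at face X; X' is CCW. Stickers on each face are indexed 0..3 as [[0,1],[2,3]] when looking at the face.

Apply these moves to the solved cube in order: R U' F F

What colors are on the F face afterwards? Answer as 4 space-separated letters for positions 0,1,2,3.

After move 1 (R): R=RRRR U=WGWG F=GYGY D=YBYB B=WBWB
After move 2 (U'): U=GGWW F=OOGY R=GYRR B=RRWB L=WBOO
After move 3 (F): F=GOYO U=GGOB R=WYWR D=RGYB L=WYOB
After move 4 (F): F=YGOO U=GGBY R=OYBR D=WWYB L=WROG
Query: F face = YGOO

Answer: Y G O O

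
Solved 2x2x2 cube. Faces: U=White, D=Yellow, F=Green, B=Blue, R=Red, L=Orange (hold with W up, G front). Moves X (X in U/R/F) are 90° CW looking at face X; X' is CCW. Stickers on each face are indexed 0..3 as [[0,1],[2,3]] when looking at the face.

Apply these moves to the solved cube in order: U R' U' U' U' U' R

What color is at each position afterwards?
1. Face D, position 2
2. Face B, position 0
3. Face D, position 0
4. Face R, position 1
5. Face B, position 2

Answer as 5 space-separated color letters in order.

Answer: Y O Y B B

Derivation:
After move 1 (U): U=WWWW F=RRGG R=BBRR B=OOBB L=GGOO
After move 2 (R'): R=BRBR U=WBWO F=RWGW D=YRYG B=YOYB
After move 3 (U'): U=BOWW F=GGGW R=RWBR B=BRYB L=YOOO
After move 4 (U'): U=OWBW F=YOGW R=GGBR B=RWYB L=BROO
After move 5 (U'): U=WWOB F=BRGW R=YOBR B=GGYB L=RWOO
After move 6 (U'): U=WBWO F=RWGW R=BRBR B=YOYB L=GGOO
After move 7 (R): R=BBRR U=WWWW F=RRGG D=YYYY B=OOBB
Query 1: D[2] = Y
Query 2: B[0] = O
Query 3: D[0] = Y
Query 4: R[1] = B
Query 5: B[2] = B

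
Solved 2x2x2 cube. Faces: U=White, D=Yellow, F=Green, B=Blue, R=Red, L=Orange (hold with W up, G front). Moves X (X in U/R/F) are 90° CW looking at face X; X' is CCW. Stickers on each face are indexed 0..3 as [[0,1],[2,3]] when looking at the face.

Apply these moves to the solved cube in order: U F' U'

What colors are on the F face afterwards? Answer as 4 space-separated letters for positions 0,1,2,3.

After move 1 (U): U=WWWW F=RRGG R=BBRR B=OOBB L=GGOO
After move 2 (F'): F=RGRG U=WWBR R=YBYR D=GOYY L=GWOW
After move 3 (U'): U=WRWB F=GWRG R=RGYR B=YBBB L=OOOW
Query: F face = GWRG

Answer: G W R G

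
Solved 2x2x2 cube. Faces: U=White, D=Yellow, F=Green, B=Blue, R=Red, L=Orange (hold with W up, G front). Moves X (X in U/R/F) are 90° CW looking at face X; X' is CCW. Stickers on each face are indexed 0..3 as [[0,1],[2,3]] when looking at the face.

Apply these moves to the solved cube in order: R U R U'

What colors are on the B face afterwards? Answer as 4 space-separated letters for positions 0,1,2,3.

After move 1 (R): R=RRRR U=WGWG F=GYGY D=YBYB B=WBWB
After move 2 (U): U=WWGG F=RRGY R=WBRR B=OOWB L=GYOO
After move 3 (R): R=RWRB U=WRGY F=RBGB D=YWYO B=GOWB
After move 4 (U'): U=RYWG F=GYGB R=RBRB B=RWWB L=GOOO
Query: B face = RWWB

Answer: R W W B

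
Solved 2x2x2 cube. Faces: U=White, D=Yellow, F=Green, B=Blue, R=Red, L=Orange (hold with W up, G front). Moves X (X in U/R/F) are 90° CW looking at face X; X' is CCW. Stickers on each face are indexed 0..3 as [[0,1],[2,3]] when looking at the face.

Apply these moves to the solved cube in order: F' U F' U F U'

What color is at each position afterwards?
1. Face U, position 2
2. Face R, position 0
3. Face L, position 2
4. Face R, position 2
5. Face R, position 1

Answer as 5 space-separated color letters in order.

Answer: B Y O W O

Derivation:
After move 1 (F'): F=GGGG U=WWRR R=YRYR D=OOYY L=OWOW
After move 2 (U): U=RWRW F=YRGG R=BBYR B=OWBB L=GGOW
After move 3 (F'): F=RGYG U=RWBY R=OBOR D=GWYY L=GWOR
After move 4 (U): U=BRYW F=OBYG R=OWOR B=GWBB L=RGOR
After move 5 (F): F=YOGB U=BRRG R=YWWR D=OOYY L=RGOW
After move 6 (U'): U=RGBR F=RGGB R=YOWR B=YWBB L=GWOW
Query 1: U[2] = B
Query 2: R[0] = Y
Query 3: L[2] = O
Query 4: R[2] = W
Query 5: R[1] = O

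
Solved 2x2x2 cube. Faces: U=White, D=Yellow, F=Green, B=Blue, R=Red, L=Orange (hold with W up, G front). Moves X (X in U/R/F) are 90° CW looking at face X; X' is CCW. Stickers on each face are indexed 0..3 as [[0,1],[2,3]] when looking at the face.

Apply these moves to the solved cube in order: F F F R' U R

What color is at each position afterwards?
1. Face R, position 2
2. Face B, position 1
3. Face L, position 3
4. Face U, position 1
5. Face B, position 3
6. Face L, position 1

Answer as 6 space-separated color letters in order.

After move 1 (F): F=GGGG U=WWOO R=WRWR D=RRYY L=OYOY
After move 2 (F): F=GGGG U=WWYY R=OROR D=WWYY L=OROR
After move 3 (F): F=GGGG U=WWRR R=YRYR D=OOYY L=OWOW
After move 4 (R'): R=RRYY U=WBRB F=GWGR D=OGYG B=YBOB
After move 5 (U): U=RWBB F=RRGR R=YBYY B=OWOB L=GWOW
After move 6 (R): R=YYYB U=RRBR F=RGGG D=OOYO B=BWWB
Query 1: R[2] = Y
Query 2: B[1] = W
Query 3: L[3] = W
Query 4: U[1] = R
Query 5: B[3] = B
Query 6: L[1] = W

Answer: Y W W R B W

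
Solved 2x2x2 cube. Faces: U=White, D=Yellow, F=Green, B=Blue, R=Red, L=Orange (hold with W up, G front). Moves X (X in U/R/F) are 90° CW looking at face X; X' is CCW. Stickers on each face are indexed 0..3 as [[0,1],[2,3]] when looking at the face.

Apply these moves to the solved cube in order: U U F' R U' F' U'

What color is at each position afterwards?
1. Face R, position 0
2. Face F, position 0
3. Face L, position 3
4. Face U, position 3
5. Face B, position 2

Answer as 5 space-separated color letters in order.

Answer: W R W B W

Derivation:
After move 1 (U): U=WWWW F=RRGG R=BBRR B=OOBB L=GGOO
After move 2 (U): U=WWWW F=BBGG R=OORR B=GGBB L=RROO
After move 3 (F'): F=BGBG U=WWOR R=YOYR D=ROYY L=RWOW
After move 4 (R): R=YYRO U=WGOG F=BOBY D=RBYG B=RGWB
After move 5 (U'): U=GGWO F=RWBY R=BORO B=YYWB L=RGOW
After move 6 (F'): F=WYRB U=GGBR R=BORO D=GWYG L=ROOW
After move 7 (U'): U=GRGB F=RORB R=WYRO B=BOWB L=YYOW
Query 1: R[0] = W
Query 2: F[0] = R
Query 3: L[3] = W
Query 4: U[3] = B
Query 5: B[2] = W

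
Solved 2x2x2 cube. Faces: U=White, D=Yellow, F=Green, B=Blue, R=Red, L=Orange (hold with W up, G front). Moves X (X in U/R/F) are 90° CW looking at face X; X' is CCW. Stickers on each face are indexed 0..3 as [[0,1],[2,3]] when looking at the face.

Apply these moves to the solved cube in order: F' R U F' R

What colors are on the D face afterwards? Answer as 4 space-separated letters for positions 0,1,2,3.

Answer: O W Y O

Derivation:
After move 1 (F'): F=GGGG U=WWRR R=YRYR D=OOYY L=OWOW
After move 2 (R): R=YYRR U=WGRG F=GOGY D=OBYB B=RBWB
After move 3 (U): U=RWGG F=YYGY R=RBRR B=OWWB L=GOOW
After move 4 (F'): F=YYYG U=RWRR R=BBOR D=OWYB L=GGOG
After move 5 (R): R=OBRB U=RYRG F=YWYB D=OWYO B=RWWB
Query: D face = OWYO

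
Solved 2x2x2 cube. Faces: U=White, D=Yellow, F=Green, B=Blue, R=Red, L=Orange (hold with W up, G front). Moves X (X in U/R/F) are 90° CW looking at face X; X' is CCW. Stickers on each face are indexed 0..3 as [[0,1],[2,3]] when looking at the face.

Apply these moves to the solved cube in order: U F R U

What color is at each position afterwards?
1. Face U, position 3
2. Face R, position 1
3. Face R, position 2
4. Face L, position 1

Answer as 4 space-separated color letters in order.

After move 1 (U): U=WWWW F=RRGG R=BBRR B=OOBB L=GGOO
After move 2 (F): F=GRGR U=WWOG R=WBWR D=RBYY L=GYOY
After move 3 (R): R=WWRB U=WROR F=GBGY D=RBYO B=GOWB
After move 4 (U): U=OWRR F=WWGY R=GORB B=GYWB L=GBOY
Query 1: U[3] = R
Query 2: R[1] = O
Query 3: R[2] = R
Query 4: L[1] = B

Answer: R O R B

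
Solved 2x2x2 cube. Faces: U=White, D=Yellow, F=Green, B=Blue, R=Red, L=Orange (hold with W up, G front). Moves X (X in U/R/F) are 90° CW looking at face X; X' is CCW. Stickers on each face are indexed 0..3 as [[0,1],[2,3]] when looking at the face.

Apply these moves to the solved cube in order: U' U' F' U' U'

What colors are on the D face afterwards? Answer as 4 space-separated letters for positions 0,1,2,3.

After move 1 (U'): U=WWWW F=OOGG R=GGRR B=RRBB L=BBOO
After move 2 (U'): U=WWWW F=BBGG R=OORR B=GGBB L=RROO
After move 3 (F'): F=BGBG U=WWOR R=YOYR D=ROYY L=RWOW
After move 4 (U'): U=WRWO F=RWBG R=BGYR B=YOBB L=GGOW
After move 5 (U'): U=ROWW F=GGBG R=RWYR B=BGBB L=YOOW
Query: D face = ROYY

Answer: R O Y Y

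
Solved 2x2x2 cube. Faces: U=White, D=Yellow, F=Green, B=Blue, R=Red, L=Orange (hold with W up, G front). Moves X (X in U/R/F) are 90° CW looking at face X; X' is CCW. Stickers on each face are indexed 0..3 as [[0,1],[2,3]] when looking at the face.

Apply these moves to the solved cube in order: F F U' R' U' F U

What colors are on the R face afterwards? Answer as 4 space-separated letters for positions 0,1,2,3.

Answer: G R W O

Derivation:
After move 1 (F): F=GGGG U=WWOO R=WRWR D=RRYY L=OYOY
After move 2 (F): F=GGGG U=WWYY R=OROR D=WWYY L=OROR
After move 3 (U'): U=WYWY F=ORGG R=GGOR B=ORBB L=BBOR
After move 4 (R'): R=GRGO U=WBWO F=OYGY D=WRYG B=YRWB
After move 5 (U'): U=BOWW F=BBGY R=OYGO B=GRWB L=YROR
After move 6 (F): F=GBYB U=BORR R=WYWO D=GOYG L=YWOR
After move 7 (U): U=RBRO F=WYYB R=GRWO B=YWWB L=GBOR
Query: R face = GRWO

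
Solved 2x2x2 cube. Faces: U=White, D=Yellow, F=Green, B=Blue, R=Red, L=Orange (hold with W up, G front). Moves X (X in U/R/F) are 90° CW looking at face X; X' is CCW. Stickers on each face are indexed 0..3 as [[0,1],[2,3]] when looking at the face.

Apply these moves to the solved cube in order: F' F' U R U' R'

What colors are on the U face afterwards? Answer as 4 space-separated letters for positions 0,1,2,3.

Answer: R W Y O

Derivation:
After move 1 (F'): F=GGGG U=WWRR R=YRYR D=OOYY L=OWOW
After move 2 (F'): F=GGGG U=WWYY R=OROR D=WWYY L=OROR
After move 3 (U): U=YWYW F=ORGG R=BBOR B=ORBB L=GGOR
After move 4 (R): R=OBRB U=YRYG F=OWGY D=WBYO B=WRWB
After move 5 (U'): U=RGYY F=GGGY R=OWRB B=OBWB L=WROR
After move 6 (R'): R=WBOR U=RWYO F=GGGY D=WGYY B=OBBB
Query: U face = RWYO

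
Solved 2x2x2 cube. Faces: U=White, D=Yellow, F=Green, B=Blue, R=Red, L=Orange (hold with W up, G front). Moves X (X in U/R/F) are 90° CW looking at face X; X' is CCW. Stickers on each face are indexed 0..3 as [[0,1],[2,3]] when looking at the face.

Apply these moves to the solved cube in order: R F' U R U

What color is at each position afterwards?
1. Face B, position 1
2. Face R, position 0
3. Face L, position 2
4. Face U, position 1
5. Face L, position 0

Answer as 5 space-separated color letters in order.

Answer: Y G O R B

Derivation:
After move 1 (R): R=RRRR U=WGWG F=GYGY D=YBYB B=WBWB
After move 2 (F'): F=YYGG U=WGRR R=BRYR D=OOYB L=OGOW
After move 3 (U): U=RWRG F=BRGG R=WBYR B=OGWB L=YYOW
After move 4 (R): R=YWRB U=RRRG F=BOGB D=OWYO B=GGWB
After move 5 (U): U=RRGR F=YWGB R=GGRB B=YYWB L=BOOW
Query 1: B[1] = Y
Query 2: R[0] = G
Query 3: L[2] = O
Query 4: U[1] = R
Query 5: L[0] = B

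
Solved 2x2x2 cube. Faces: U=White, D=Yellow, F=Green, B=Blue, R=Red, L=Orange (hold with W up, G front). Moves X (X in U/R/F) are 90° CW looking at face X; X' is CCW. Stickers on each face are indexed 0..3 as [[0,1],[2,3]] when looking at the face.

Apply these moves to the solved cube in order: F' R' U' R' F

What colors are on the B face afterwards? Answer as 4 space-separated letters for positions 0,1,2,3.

After move 1 (F'): F=GGGG U=WWRR R=YRYR D=OOYY L=OWOW
After move 2 (R'): R=RRYY U=WBRB F=GWGR D=OGYG B=YBOB
After move 3 (U'): U=BBWR F=OWGR R=GWYY B=RROB L=YBOW
After move 4 (R'): R=WYGY U=BOWR F=OBGR D=OWYR B=GRGB
After move 5 (F): F=GORB U=BOWB R=WYRY D=GWYR L=YOOW
Query: B face = GRGB

Answer: G R G B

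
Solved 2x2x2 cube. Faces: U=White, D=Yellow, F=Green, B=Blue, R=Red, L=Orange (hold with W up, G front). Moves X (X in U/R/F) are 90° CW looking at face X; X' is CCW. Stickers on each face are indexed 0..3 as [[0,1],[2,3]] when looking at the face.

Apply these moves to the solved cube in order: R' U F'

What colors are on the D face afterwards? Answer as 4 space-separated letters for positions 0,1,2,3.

Answer: W O Y G

Derivation:
After move 1 (R'): R=RRRR U=WBWB F=GWGW D=YGYG B=YBYB
After move 2 (U): U=WWBB F=RRGW R=YBRR B=OOYB L=GWOO
After move 3 (F'): F=RWRG U=WWYR R=GBYR D=WOYG L=GBOB
Query: D face = WOYG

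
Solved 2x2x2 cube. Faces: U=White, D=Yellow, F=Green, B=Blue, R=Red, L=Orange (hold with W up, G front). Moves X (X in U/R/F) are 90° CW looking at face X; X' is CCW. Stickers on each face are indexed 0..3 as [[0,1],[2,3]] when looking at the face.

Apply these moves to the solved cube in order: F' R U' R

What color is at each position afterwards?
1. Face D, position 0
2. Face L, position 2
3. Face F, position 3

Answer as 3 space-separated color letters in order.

Answer: O O B

Derivation:
After move 1 (F'): F=GGGG U=WWRR R=YRYR D=OOYY L=OWOW
After move 2 (R): R=YYRR U=WGRG F=GOGY D=OBYB B=RBWB
After move 3 (U'): U=GGWR F=OWGY R=GORR B=YYWB L=RBOW
After move 4 (R): R=RGRO U=GWWY F=OBGB D=OWYY B=RYGB
Query 1: D[0] = O
Query 2: L[2] = O
Query 3: F[3] = B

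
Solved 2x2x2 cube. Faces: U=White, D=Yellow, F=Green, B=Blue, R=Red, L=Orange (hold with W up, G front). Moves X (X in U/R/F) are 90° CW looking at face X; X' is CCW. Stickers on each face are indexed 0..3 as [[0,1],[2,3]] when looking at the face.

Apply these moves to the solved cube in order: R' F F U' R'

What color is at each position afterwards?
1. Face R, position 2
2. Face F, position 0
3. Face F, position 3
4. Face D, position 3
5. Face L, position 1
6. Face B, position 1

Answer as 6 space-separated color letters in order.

After move 1 (R'): R=RRRR U=WBWB F=GWGW D=YGYG B=YBYB
After move 2 (F): F=GGWW U=WBOO R=WRBR D=RRYG L=OYOG
After move 3 (F): F=WGWG U=WBGY R=OROR D=BWYG L=OROR
After move 4 (U'): U=BYWG F=ORWG R=WGOR B=ORYB L=YBOR
After move 5 (R'): R=GRWO U=BYWO F=OYWG D=BRYG B=GRWB
Query 1: R[2] = W
Query 2: F[0] = O
Query 3: F[3] = G
Query 4: D[3] = G
Query 5: L[1] = B
Query 6: B[1] = R

Answer: W O G G B R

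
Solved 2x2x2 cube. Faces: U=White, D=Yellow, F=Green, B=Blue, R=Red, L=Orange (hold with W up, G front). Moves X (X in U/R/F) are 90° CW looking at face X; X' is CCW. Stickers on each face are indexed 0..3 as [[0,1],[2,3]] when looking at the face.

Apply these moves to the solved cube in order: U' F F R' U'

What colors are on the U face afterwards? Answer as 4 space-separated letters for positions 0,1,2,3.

After move 1 (U'): U=WWWW F=OOGG R=GGRR B=RRBB L=BBOO
After move 2 (F): F=GOGO U=WWOB R=WGWR D=RGYY L=BYOY
After move 3 (F): F=GGOO U=WWYY R=OGBR D=WWYY L=BROG
After move 4 (R'): R=GROB U=WBYR F=GWOY D=WGYO B=YRWB
After move 5 (U'): U=BRWY F=BROY R=GWOB B=GRWB L=YROG
Query: U face = BRWY

Answer: B R W Y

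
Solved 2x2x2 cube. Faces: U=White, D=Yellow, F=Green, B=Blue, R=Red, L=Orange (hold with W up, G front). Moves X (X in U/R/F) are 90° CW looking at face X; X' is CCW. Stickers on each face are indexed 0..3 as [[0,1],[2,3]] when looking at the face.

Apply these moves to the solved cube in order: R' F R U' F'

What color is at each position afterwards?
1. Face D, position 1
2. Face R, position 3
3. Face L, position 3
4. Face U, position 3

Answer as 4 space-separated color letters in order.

Answer: G R W R

Derivation:
After move 1 (R'): R=RRRR U=WBWB F=GWGW D=YGYG B=YBYB
After move 2 (F): F=GGWW U=WBOO R=WRBR D=RRYG L=OYOG
After move 3 (R): R=BWRR U=WGOW F=GRWG D=RYYY B=OBBB
After move 4 (U'): U=GWWO F=OYWG R=GRRR B=BWBB L=OBOG
After move 5 (F'): F=YGOW U=GWGR R=YRRR D=BGYY L=OOOW
Query 1: D[1] = G
Query 2: R[3] = R
Query 3: L[3] = W
Query 4: U[3] = R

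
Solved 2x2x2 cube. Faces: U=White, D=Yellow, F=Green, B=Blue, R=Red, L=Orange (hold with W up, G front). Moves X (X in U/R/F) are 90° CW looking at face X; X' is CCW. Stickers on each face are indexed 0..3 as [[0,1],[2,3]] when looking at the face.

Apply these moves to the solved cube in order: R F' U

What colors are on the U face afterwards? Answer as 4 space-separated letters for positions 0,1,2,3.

Answer: R W R G

Derivation:
After move 1 (R): R=RRRR U=WGWG F=GYGY D=YBYB B=WBWB
After move 2 (F'): F=YYGG U=WGRR R=BRYR D=OOYB L=OGOW
After move 3 (U): U=RWRG F=BRGG R=WBYR B=OGWB L=YYOW
Query: U face = RWRG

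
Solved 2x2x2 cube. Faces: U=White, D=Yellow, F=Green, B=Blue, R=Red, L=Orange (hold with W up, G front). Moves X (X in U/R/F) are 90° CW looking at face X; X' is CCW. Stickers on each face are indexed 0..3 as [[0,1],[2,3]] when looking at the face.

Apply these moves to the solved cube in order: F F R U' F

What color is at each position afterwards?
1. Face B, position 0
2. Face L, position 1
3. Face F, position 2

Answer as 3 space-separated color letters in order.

After move 1 (F): F=GGGG U=WWOO R=WRWR D=RRYY L=OYOY
After move 2 (F): F=GGGG U=WWYY R=OROR D=WWYY L=OROR
After move 3 (R): R=OORR U=WGYG F=GWGY D=WBYB B=YBWB
After move 4 (U'): U=GGWY F=ORGY R=GWRR B=OOWB L=YBOR
After move 5 (F): F=GOYR U=GGRB R=WWYR D=RGYB L=YWOB
Query 1: B[0] = O
Query 2: L[1] = W
Query 3: F[2] = Y

Answer: O W Y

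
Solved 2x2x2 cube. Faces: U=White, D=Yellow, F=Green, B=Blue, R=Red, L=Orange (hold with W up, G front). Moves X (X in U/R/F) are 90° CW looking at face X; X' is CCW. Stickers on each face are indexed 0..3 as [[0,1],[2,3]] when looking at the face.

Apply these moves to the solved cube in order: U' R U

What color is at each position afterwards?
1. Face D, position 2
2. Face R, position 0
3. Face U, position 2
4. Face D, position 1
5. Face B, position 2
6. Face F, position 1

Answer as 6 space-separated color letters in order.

After move 1 (U'): U=WWWW F=OOGG R=GGRR B=RRBB L=BBOO
After move 2 (R): R=RGRG U=WOWG F=OYGY D=YBYR B=WRWB
After move 3 (U): U=WWGO F=RGGY R=WRRG B=BBWB L=OYOO
Query 1: D[2] = Y
Query 2: R[0] = W
Query 3: U[2] = G
Query 4: D[1] = B
Query 5: B[2] = W
Query 6: F[1] = G

Answer: Y W G B W G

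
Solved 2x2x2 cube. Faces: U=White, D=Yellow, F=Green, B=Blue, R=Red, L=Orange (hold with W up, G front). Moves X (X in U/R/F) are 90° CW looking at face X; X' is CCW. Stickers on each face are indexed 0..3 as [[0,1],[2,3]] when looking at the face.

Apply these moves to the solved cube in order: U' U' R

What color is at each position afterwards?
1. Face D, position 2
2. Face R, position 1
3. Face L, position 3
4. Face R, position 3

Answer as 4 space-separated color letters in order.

Answer: Y O O O

Derivation:
After move 1 (U'): U=WWWW F=OOGG R=GGRR B=RRBB L=BBOO
After move 2 (U'): U=WWWW F=BBGG R=OORR B=GGBB L=RROO
After move 3 (R): R=RORO U=WBWG F=BYGY D=YBYG B=WGWB
Query 1: D[2] = Y
Query 2: R[1] = O
Query 3: L[3] = O
Query 4: R[3] = O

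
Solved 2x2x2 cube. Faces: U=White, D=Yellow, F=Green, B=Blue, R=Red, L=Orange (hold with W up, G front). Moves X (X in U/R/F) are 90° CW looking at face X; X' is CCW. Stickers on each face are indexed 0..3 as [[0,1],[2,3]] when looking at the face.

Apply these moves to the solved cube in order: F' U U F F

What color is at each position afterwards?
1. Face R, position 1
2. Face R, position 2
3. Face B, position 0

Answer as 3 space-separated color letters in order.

After move 1 (F'): F=GGGG U=WWRR R=YRYR D=OOYY L=OWOW
After move 2 (U): U=RWRW F=YRGG R=BBYR B=OWBB L=GGOW
After move 3 (U): U=RRWW F=BBGG R=OWYR B=GGBB L=YROW
After move 4 (F): F=GBGB U=RRWR R=WWWR D=YOYY L=YOOO
After move 5 (F): F=GGBB U=RROO R=WWRR D=WWYY L=YYOO
Query 1: R[1] = W
Query 2: R[2] = R
Query 3: B[0] = G

Answer: W R G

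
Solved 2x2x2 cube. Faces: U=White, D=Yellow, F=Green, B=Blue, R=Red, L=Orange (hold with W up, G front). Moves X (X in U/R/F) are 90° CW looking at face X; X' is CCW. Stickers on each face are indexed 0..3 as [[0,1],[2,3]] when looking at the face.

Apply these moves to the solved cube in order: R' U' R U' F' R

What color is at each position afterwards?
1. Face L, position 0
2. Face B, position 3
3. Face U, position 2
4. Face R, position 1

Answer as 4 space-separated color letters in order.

After move 1 (R'): R=RRRR U=WBWB F=GWGW D=YGYG B=YBYB
After move 2 (U'): U=BBWW F=OOGW R=GWRR B=RRYB L=YBOO
After move 3 (R): R=RGRW U=BOWW F=OGGG D=YYYR B=WRBB
After move 4 (U'): U=OWBW F=YBGG R=OGRW B=RGBB L=WROO
After move 5 (F'): F=BGYG U=OWOR R=YGYW D=ROYR L=WWOB
After move 6 (R): R=YYWG U=OGOG F=BOYR D=RBYR B=RGWB
Query 1: L[0] = W
Query 2: B[3] = B
Query 3: U[2] = O
Query 4: R[1] = Y

Answer: W B O Y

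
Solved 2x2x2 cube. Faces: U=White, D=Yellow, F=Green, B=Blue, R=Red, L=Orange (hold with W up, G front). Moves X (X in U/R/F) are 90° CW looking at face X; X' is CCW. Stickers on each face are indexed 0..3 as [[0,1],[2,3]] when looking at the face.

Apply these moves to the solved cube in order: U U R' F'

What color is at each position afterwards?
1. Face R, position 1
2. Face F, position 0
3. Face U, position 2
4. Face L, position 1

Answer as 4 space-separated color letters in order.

After move 1 (U): U=WWWW F=RRGG R=BBRR B=OOBB L=GGOO
After move 2 (U): U=WWWW F=BBGG R=OORR B=GGBB L=RROO
After move 3 (R'): R=OROR U=WBWG F=BWGW D=YBYG B=YGYB
After move 4 (F'): F=WWBG U=WBOO R=BRYR D=ROYG L=RGOW
Query 1: R[1] = R
Query 2: F[0] = W
Query 3: U[2] = O
Query 4: L[1] = G

Answer: R W O G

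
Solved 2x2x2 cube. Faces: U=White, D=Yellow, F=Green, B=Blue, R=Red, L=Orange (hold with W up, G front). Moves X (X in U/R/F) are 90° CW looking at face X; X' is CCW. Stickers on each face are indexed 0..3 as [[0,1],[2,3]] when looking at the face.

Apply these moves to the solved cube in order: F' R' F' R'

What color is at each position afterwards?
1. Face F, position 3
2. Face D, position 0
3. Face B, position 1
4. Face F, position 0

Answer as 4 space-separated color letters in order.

Answer: Y W B W

Derivation:
After move 1 (F'): F=GGGG U=WWRR R=YRYR D=OOYY L=OWOW
After move 2 (R'): R=RRYY U=WBRB F=GWGR D=OGYG B=YBOB
After move 3 (F'): F=WRGG U=WBRY R=GROY D=WWYG L=OBOR
After move 4 (R'): R=RYGO U=WORY F=WBGY D=WRYG B=GBWB
Query 1: F[3] = Y
Query 2: D[0] = W
Query 3: B[1] = B
Query 4: F[0] = W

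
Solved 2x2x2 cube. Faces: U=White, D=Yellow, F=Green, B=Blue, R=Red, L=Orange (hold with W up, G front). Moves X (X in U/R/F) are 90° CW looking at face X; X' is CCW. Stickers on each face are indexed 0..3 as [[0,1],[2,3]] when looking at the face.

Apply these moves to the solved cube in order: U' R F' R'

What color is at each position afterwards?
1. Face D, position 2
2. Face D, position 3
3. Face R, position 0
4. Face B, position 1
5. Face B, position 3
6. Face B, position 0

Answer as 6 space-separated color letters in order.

Answer: Y G G R B R

Derivation:
After move 1 (U'): U=WWWW F=OOGG R=GGRR B=RRBB L=BBOO
After move 2 (R): R=RGRG U=WOWG F=OYGY D=YBYR B=WRWB
After move 3 (F'): F=YYOG U=WORR R=BGYG D=BOYR L=BGOW
After move 4 (R'): R=GGBY U=WWRW F=YOOR D=BYYG B=RROB
Query 1: D[2] = Y
Query 2: D[3] = G
Query 3: R[0] = G
Query 4: B[1] = R
Query 5: B[3] = B
Query 6: B[0] = R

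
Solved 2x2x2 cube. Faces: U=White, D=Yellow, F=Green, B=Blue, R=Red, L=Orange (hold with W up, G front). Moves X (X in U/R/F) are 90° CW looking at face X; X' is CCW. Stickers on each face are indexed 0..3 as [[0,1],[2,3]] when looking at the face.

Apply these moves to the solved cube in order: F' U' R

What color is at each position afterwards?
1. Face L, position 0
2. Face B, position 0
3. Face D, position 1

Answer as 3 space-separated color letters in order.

After move 1 (F'): F=GGGG U=WWRR R=YRYR D=OOYY L=OWOW
After move 2 (U'): U=WRWR F=OWGG R=GGYR B=YRBB L=BBOW
After move 3 (R): R=YGRG U=WWWG F=OOGY D=OBYY B=RRRB
Query 1: L[0] = B
Query 2: B[0] = R
Query 3: D[1] = B

Answer: B R B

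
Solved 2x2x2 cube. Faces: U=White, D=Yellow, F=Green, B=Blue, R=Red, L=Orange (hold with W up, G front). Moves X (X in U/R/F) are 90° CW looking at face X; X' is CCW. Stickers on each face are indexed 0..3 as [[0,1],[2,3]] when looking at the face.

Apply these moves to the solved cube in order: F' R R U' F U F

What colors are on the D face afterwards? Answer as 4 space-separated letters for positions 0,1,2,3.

Answer: R R Y R

Derivation:
After move 1 (F'): F=GGGG U=WWRR R=YRYR D=OOYY L=OWOW
After move 2 (R): R=YYRR U=WGRG F=GOGY D=OBYB B=RBWB
After move 3 (R): R=RYRY U=WORY F=GBGB D=OWYR B=GBGB
After move 4 (U'): U=OYWR F=OWGB R=GBRY B=RYGB L=GBOW
After move 5 (F): F=GOBW U=OYWB R=WBRY D=RGYR L=GOOW
After move 6 (U): U=WOBY F=WBBW R=RYRY B=GOGB L=GOOW
After move 7 (F): F=BWWB U=WOWO R=BYYY D=RRYR L=GROG
Query: D face = RRYR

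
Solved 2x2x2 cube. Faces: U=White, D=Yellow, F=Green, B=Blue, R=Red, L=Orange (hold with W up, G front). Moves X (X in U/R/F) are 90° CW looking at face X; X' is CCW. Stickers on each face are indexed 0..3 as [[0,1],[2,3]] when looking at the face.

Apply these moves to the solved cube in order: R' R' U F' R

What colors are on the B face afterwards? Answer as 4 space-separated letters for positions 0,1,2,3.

Answer: R O W B

Derivation:
After move 1 (R'): R=RRRR U=WBWB F=GWGW D=YGYG B=YBYB
After move 2 (R'): R=RRRR U=WYWY F=GBGB D=YWYW B=GBGB
After move 3 (U): U=WWYY F=RRGB R=GBRR B=OOGB L=GBOO
After move 4 (F'): F=RBRG U=WWGR R=WBYR D=BOYW L=GYOY
After move 5 (R): R=YWRB U=WBGG F=RORW D=BGYO B=ROWB
Query: B face = ROWB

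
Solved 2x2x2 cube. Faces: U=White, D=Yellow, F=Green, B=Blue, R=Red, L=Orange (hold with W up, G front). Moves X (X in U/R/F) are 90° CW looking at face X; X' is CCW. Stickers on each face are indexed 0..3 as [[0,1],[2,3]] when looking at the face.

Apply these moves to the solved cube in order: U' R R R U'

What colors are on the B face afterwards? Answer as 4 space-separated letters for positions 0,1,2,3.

Answer: G R Y B

Derivation:
After move 1 (U'): U=WWWW F=OOGG R=GGRR B=RRBB L=BBOO
After move 2 (R): R=RGRG U=WOWG F=OYGY D=YBYR B=WRWB
After move 3 (R): R=RRGG U=WYWY F=OBGR D=YWYW B=GROB
After move 4 (R): R=GRGR U=WBWR F=OWGW D=YOYG B=YRYB
After move 5 (U'): U=BRWW F=BBGW R=OWGR B=GRYB L=YROO
Query: B face = GRYB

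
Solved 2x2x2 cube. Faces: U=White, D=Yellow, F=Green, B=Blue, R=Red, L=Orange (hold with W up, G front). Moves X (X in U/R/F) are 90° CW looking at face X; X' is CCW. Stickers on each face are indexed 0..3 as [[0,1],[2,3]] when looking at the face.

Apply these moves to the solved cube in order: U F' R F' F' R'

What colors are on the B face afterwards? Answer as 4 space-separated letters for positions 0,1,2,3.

Answer: O O B B

Derivation:
After move 1 (U): U=WWWW F=RRGG R=BBRR B=OOBB L=GGOO
After move 2 (F'): F=RGRG U=WWBR R=YBYR D=GOYY L=GWOW
After move 3 (R): R=YYRB U=WGBG F=RORY D=GBYO B=ROWB
After move 4 (F'): F=OYRR U=WGYR R=BYGB D=WWYO L=GGOB
After move 5 (F'): F=YROR U=WGBG R=WYWB D=GBYO L=GROY
After move 6 (R'): R=YBWW U=WWBR F=YGOG D=GRYR B=OOBB
Query: B face = OOBB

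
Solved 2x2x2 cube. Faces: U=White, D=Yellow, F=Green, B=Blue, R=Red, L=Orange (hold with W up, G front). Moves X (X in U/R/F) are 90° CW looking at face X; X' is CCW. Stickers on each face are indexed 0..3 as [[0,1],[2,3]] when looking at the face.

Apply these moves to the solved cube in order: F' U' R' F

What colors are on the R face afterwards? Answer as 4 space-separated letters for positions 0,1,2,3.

After move 1 (F'): F=GGGG U=WWRR R=YRYR D=OOYY L=OWOW
After move 2 (U'): U=WRWR F=OWGG R=GGYR B=YRBB L=BBOW
After move 3 (R'): R=GRGY U=WBWY F=ORGR D=OWYG B=YROB
After move 4 (F): F=GORR U=WBWB R=WRYY D=GGYG L=BOOW
Query: R face = WRYY

Answer: W R Y Y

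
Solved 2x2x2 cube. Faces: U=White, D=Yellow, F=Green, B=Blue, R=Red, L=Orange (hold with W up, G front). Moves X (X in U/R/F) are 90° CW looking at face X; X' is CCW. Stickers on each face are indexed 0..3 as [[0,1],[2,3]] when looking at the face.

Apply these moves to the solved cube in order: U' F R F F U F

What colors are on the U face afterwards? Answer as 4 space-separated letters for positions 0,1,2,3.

Answer: B W W G

Derivation:
After move 1 (U'): U=WWWW F=OOGG R=GGRR B=RRBB L=BBOO
After move 2 (F): F=GOGO U=WWOB R=WGWR D=RGYY L=BYOY
After move 3 (R): R=WWRG U=WOOO F=GGGY D=RBYR B=BRWB
After move 4 (F): F=GGYG U=WOYY R=OWOG D=RWYR L=BROB
After move 5 (F): F=YGGG U=WOBR R=YWYG D=OOYR L=BROW
After move 6 (U): U=BWRO F=YWGG R=BRYG B=BRWB L=YGOW
After move 7 (F): F=GYGW U=BWWG R=RROG D=YBYR L=YOOO
Query: U face = BWWG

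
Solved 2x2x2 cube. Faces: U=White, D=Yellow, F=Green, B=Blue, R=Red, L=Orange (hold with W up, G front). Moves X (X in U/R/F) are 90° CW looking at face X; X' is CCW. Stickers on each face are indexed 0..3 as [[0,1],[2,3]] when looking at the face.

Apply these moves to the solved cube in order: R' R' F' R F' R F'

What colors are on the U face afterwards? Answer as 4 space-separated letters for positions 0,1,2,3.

After move 1 (R'): R=RRRR U=WBWB F=GWGW D=YGYG B=YBYB
After move 2 (R'): R=RRRR U=WYWY F=GBGB D=YWYW B=GBGB
After move 3 (F'): F=BBGG U=WYRR R=WRYR D=OOYW L=OYOW
After move 4 (R): R=YWRR U=WBRG F=BOGW D=OGYG B=RBYB
After move 5 (F'): F=OWBG U=WBYR R=GWOR D=YWYG L=OGOR
After move 6 (R): R=OGRW U=WWYG F=OWBG D=YYYR B=RBBB
After move 7 (F'): F=WGOB U=WWOR R=YGYW D=GRYR L=OGOY
Query: U face = WWOR

Answer: W W O R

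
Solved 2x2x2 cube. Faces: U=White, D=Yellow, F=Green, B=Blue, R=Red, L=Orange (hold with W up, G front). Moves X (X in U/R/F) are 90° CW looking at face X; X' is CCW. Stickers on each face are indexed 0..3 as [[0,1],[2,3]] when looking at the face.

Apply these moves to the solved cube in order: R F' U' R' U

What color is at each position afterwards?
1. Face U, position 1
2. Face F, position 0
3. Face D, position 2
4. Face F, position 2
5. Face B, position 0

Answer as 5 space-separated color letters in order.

After move 1 (R): R=RRRR U=WGWG F=GYGY D=YBYB B=WBWB
After move 2 (F'): F=YYGG U=WGRR R=BRYR D=OOYB L=OGOW
After move 3 (U'): U=GRWR F=OGGG R=YYYR B=BRWB L=WBOW
After move 4 (R'): R=YRYY U=GWWB F=ORGR D=OGYG B=BROB
After move 5 (U): U=WGBW F=YRGR R=BRYY B=WBOB L=OROW
Query 1: U[1] = G
Query 2: F[0] = Y
Query 3: D[2] = Y
Query 4: F[2] = G
Query 5: B[0] = W

Answer: G Y Y G W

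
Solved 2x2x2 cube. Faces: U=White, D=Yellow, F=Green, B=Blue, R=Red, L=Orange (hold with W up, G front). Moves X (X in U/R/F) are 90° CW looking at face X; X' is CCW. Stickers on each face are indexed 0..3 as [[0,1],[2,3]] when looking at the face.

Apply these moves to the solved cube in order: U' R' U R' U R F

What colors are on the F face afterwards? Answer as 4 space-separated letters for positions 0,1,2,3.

Answer: G R W R

Derivation:
After move 1 (U'): U=WWWW F=OOGG R=GGRR B=RRBB L=BBOO
After move 2 (R'): R=GRGR U=WBWR F=OWGW D=YOYG B=YRYB
After move 3 (U): U=WWRB F=GRGW R=YRGR B=BBYB L=OWOO
After move 4 (R'): R=RRYG U=WYRB F=GWGB D=YRYW B=GBOB
After move 5 (U): U=RWBY F=RRGB R=GBYG B=OWOB L=GWOO
After move 6 (R): R=YGGB U=RRBB F=RRGW D=YOYO B=YWWB
After move 7 (F): F=GRWR U=RROW R=BGBB D=GYYO L=GYOO
Query: F face = GRWR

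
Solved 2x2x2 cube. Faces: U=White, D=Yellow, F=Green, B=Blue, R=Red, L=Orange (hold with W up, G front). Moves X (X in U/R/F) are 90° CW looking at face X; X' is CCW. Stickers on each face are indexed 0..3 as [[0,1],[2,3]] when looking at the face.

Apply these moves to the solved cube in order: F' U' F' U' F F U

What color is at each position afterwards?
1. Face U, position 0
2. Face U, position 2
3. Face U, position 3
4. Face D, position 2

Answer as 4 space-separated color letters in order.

Answer: W B Y Y

Derivation:
After move 1 (F'): F=GGGG U=WWRR R=YRYR D=OOYY L=OWOW
After move 2 (U'): U=WRWR F=OWGG R=GGYR B=YRBB L=BBOW
After move 3 (F'): F=WGOG U=WRGY R=OGOR D=BWYY L=BROW
After move 4 (U'): U=RYWG F=BROG R=WGOR B=OGBB L=YROW
After move 5 (F): F=OBGR U=RYWR R=WGGR D=OWYY L=YBOW
After move 6 (F): F=GORB U=RYWB R=WGRR D=GWYY L=YOOW
After move 7 (U): U=WRBY F=WGRB R=OGRR B=YOBB L=GOOW
Query 1: U[0] = W
Query 2: U[2] = B
Query 3: U[3] = Y
Query 4: D[2] = Y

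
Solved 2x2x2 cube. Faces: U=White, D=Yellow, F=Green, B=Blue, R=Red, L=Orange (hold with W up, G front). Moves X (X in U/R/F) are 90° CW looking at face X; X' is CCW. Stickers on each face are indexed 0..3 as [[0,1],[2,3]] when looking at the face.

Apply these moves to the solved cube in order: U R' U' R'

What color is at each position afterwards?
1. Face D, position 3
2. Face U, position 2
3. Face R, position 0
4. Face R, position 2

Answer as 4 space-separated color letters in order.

After move 1 (U): U=WWWW F=RRGG R=BBRR B=OOBB L=GGOO
After move 2 (R'): R=BRBR U=WBWO F=RWGW D=YRYG B=YOYB
After move 3 (U'): U=BOWW F=GGGW R=RWBR B=BRYB L=YOOO
After move 4 (R'): R=WRRB U=BYWB F=GOGW D=YGYW B=GRRB
Query 1: D[3] = W
Query 2: U[2] = W
Query 3: R[0] = W
Query 4: R[2] = R

Answer: W W W R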